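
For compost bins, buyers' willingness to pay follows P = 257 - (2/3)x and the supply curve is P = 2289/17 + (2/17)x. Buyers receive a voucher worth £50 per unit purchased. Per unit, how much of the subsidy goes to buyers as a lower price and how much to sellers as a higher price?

Buyers gain £42.5 per unit; sellers gain £7.5 per unit

Pre-subsidy: 257 - (2/3)x = 2289/17 + (2/17)x gives x* = 156 and P* = 153.
With the rebate, buyers effectively pay Pb = Ps − 50, where Ps is the price sellers receive.
On the curves, Pb = 257 - (2/3)x and Ps = 2289/17 + (2/17)x; the wedge Ps − Pb = 50 gives 2289/17 + (2/17)x − (257 - (2/3)x) = 50, so x' = 219.75.
Then Pb = 257 − (2/3)·219.75 = 110.5 and Ps = 2289/17 + (2/17)·219.75 = 160.5.
Buyers' price falls by P* − Pb = 153 − 110.5 = 42.5; sellers' price rises by Ps − P* = 160.5 − 153 = 7.5.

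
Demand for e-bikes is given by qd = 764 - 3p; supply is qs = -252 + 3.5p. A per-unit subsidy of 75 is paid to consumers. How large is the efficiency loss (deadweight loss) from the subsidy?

Deadweight loss = 118125/26

Pre-subsidy: 764 - 3p = -252 + 3.5p gives p* = 2032/13, q* = 3836/13.
With the rebate, buyers effectively pay pb = ps − 75, where ps is the price sellers receive.
Demand in terms of ps becomes qd = 764 − 3(ps − 75) = 989 - 3ps. Setting this equal to supply: 989 - 3ps = -252 + 3.5ps, so ps = 2482/13.
Buyers pay pb = 2482/13 − 75 = 1507/13; q' = -252 + 3.5·(2482/13) = 5411/13.
The subsidy expands output by 5411/13 − 3836/13 = 1575/13 past the efficient level; on those units the gap between marginal cost and willingness to pay runs from 0 up to 75.
DWL = ½ × 75 × 1575/13 = 118125/26.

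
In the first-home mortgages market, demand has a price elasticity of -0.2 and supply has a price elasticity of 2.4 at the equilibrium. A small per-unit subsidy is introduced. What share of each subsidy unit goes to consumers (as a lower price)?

Consumer share = 12/13

For a small subsidy around the equilibrium, the benefit split depends on the relative slopes, which at a point are proportional to the elasticities.
Buyer share = εs/(εs + |εd|) = 2.4/(2.4 + 0.2) = 12/13; seller share = |εd|/(εs + |εd|) = 1/13.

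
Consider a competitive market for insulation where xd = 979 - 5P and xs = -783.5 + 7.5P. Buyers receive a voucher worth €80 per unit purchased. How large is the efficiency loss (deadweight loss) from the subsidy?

Pre-subsidy: 979 - 5P = -783.5 + 7.5P gives P* = 141, x* = 274.
With the rebate, buyers effectively pay Pb = Ps − 80, where Ps is the price sellers receive.
Demand in terms of Ps becomes xd = 979 − 5(Ps − 80) = 1379 - 5Ps. Setting this equal to supply: 1379 - 5Ps = -783.5 + 7.5Ps, so Ps = 173.
Buyers pay Pb = 173 − 80 = 93; x' = -783.5 + 7.5·173 = 514.
The subsidy expands output by 514 − 274 = 240 past the efficient level; on those units the gap between marginal cost and willingness to pay runs from 0 up to 80.
DWL = ½ × 80 × 240 = 9600.

Deadweight loss = €9600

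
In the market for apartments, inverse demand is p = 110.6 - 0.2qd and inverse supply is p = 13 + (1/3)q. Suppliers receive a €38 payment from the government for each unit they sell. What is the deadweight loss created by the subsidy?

Pre-subsidy: 110.6 - 0.2q = 13 + (1/3)q gives q* = 183 and p* = 74.
With the subsidy, sellers receive ps = pb + 38 for each unit, where pb is the price buyers pay.
On the curves, pb = 110.6 - 0.2q and ps = 13 + (1/3)q; the wedge ps − pb = 38 gives 13 + (1/3)q − (110.6 - 0.2q) = 38, so q' = 254.25.
Then pb = 110.6 − 0.2·254.25 = 59.75 and ps = 13 + (1/3)·254.25 = 97.75.
The subsidy expands output by 254.25 − 183 = 71.25 past the efficient level; on those units the gap between marginal cost and willingness to pay runs from 0 up to 38.
DWL = ½ × 38 × 71.25 = 1353.75.

Deadweight loss = €1353.75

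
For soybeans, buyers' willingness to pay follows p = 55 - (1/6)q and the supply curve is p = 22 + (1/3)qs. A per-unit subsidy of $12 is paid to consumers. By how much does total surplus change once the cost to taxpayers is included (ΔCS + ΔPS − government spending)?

Pre-subsidy: 55 - (1/6)q = 22 + (1/3)q gives q* = 66 and p* = 44.
With the rebate, buyers effectively pay pb = ps − 12, where ps is the price sellers receive.
On the curves, pb = 55 - (1/6)q and ps = 22 + (1/3)q; the wedge ps − pb = 12 gives 22 + (1/3)q − (55 - (1/6)q) = 12, so q' = 90.
Then pb = 55 − (1/6)·90 = 40 and ps = 22 + (1/3)·90 = 52.
ΔCS = ½(66 + 90)(44 − 40) = 312; ΔPS = ½(66 + 90)(52 − 44) = 624.
Government spending = 12 × 90 = 1080.
Net change = 312 + 624 − 1080 = -144. The loss equals the DWL triangle ½·12·24.

Net change in total surplus = -$144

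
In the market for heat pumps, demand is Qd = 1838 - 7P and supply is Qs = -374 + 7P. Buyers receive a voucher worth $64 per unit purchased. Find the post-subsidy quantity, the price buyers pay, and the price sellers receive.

Pre-subsidy: 1838 - 7P = -374 + 7P gives P* = 158, Q* = 732.
With the rebate, buyers effectively pay Pb = Ps − 64, where Ps is the price sellers receive.
Demand in terms of Ps becomes Qd = 1838 − 7(Ps − 64) = 2286 - 7Ps. Setting this equal to supply: 2286 - 7Ps = -374 + 7Ps, so Ps = 190.
Buyers pay Pb = 190 − 64 = 126; Q' = -374 + 7·190 = 956.

Q' = 956; buyers pay $126; sellers receive $190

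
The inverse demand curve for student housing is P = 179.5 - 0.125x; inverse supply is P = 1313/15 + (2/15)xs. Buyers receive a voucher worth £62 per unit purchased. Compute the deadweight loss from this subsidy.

Pre-subsidy: 179.5 - 0.125x = 1313/15 + (2/15)x gives x* = 356 and P* = 135.
With the rebate, buyers effectively pay Pb = Ps − 62, where Ps is the price sellers receive.
On the curves, Pb = 179.5 - 0.125x and Ps = 1313/15 + (2/15)x; the wedge Ps − Pb = 62 gives 1313/15 + (2/15)x − (179.5 - 0.125x) = 62, so x' = 596.
Then Pb = 179.5 − 0.125·596 = 105 and Ps = 1313/15 + (2/15)·596 = 167.
The subsidy expands output by 596 − 356 = 240 past the efficient level; on those units the gap between marginal cost and willingness to pay runs from 0 up to 62.
DWL = ½ × 62 × 240 = 7440.

Deadweight loss = £7440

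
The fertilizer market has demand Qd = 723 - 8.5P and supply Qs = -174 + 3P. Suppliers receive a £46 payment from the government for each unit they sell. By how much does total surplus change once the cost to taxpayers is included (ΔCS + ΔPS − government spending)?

Pre-subsidy: 723 - 8.5P = -174 + 3P gives P* = 78, Q* = 60.
With the subsidy, sellers receive Ps = Pb + 46 for each unit, where Pb is the price buyers pay.
Supply in terms of Pb becomes Qs = -174 + 3(Pb + 46) = -36 + 3Pb. Setting this equal to demand: 723 - 8.5Pb = -36 + 3Pb, so Pb = 66.
Sellers receive Ps = 66 + 46 = 112; Q' = 723 − 8.5·66 = 162.
ΔCS = ½(60 + 162)(78 − 66) = 1332; ΔPS = ½(60 + 162)(112 − 78) = 3774.
Government spending = 46 × 162 = 7452.
Net change = 1332 + 3774 − 7452 = -2346. The loss equals the DWL triangle ½·46·102.

Net change in total surplus = -£2346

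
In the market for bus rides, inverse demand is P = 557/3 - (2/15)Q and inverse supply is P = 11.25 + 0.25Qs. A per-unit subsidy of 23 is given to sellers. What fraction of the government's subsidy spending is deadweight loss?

Pre-subsidy: 557/3 - (2/15)Q = 11.25 + 0.25Q gives Q* = 455 and P* = 125.
With the subsidy, sellers receive Ps = Pb + 23 for each unit, where Pb is the price buyers pay.
On the curves, Pb = 557/3 - (2/15)Q and Ps = 11.25 + 0.25Q; the wedge Ps − Pb = 23 gives 11.25 + 0.25Q − (557/3 - (2/15)Q) = 23, so Q' = 515.
Then Pb = 557/3 − (2/15)·515 = 117 and Ps = 11.25 + 0.25·515 = 140.
ΔCS = ½(455 + 515)(125 − 117) = 3880; ΔPS = ½(455 + 515)(140 − 125) = 7275.
Government spending = 23 × 515 = 11845.
DWL = ½ × 23 × (515 − 455) = 690; fraction = 690 / 11845 = 6/103.

DWL / government spending = 6/103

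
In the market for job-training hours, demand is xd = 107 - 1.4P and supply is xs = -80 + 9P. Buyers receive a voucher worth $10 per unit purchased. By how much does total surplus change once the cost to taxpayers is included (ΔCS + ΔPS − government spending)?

Net change in total surplus = -1575/26

Pre-subsidy: 107 - 1.4P = -80 + 9P gives P* = 935/52, x* = 4255/52.
With the rebate, buyers effectively pay Pb = Ps − 10, where Ps is the price sellers receive.
Demand in terms of Ps becomes xd = 107 − 1.4(Ps − 10) = 121 - 1.4Ps. Setting this equal to supply: 121 - 1.4Ps = -80 + 9Ps, so Ps = 1005/52.
Buyers pay Pb = 1005/52 − 10 = 485/52; x' = -80 + 9·(1005/52) = 4885/52.
ΔCS = ½(4255/52 + 4885/52)(935/52 − 485/52) = 514125/676; ΔPS = ½(4255/52 + 4885/52)(1005/52 − 935/52) = 79975/676.
Government spending = 10 × 4885/52 = 24425/26.
Net change = 514125/676 + 79975/676 − 24425/26 = -1575/26. The loss equals the DWL triangle ½·10·315/26.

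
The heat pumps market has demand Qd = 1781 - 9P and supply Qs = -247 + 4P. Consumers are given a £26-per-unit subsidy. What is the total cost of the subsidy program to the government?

Government cost = £11674

Pre-subsidy: 1781 - 9P = -247 + 4P gives P* = 156, Q* = 377.
With the rebate, buyers effectively pay Pb = Ps − 26, where Ps is the price sellers receive.
Demand in terms of Ps becomes Qd = 1781 − 9(Ps − 26) = 2015 - 9Ps. Setting this equal to supply: 2015 - 9Ps = -247 + 4Ps, so Ps = 174.
Buyers pay Pb = 174 − 26 = 148; Q' = -247 + 4·174 = 449.
Government outlay = subsidy × quantity = 26 × 449 = 11674.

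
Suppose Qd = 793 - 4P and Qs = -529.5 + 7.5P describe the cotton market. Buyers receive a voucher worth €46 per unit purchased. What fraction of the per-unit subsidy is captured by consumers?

Pre-subsidy: 793 - 4P = -529.5 + 7.5P gives P* = 115, Q* = 333.
With the rebate, buyers effectively pay Pb = Ps − 46, where Ps is the price sellers receive.
Demand in terms of Ps becomes Qd = 793 − 4(Ps − 46) = 977 - 4Ps. Setting this equal to supply: 977 - 4Ps = -529.5 + 7.5Ps, so Ps = 131.
Buyers pay Pb = 131 − 46 = 85; Q' = -529.5 + 7.5·131 = 453.
Buyers' price falls by P* − Pb = 115 − 85 = 30; sellers' price rises by Ps − P* = 131 − 115 = 16.
So consumers capture 30/46 = 15/23 of each unit of subsidy.

Consumer share = 15/23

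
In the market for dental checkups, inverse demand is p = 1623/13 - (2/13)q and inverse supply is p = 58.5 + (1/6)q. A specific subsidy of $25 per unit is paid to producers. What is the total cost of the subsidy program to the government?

Pre-subsidy: 1623/13 - (2/13)q = 58.5 + (1/6)q gives q* = 207 and p* = 93.
With the subsidy, sellers receive ps = pb + 25 for each unit, where pb is the price buyers pay.
On the curves, pb = 1623/13 - (2/13)q and ps = 58.5 + (1/6)q; the wedge ps − pb = 25 gives 58.5 + (1/6)q − (1623/13 - (2/13)q) = 25, so q' = 285.
Then pb = 1623/13 − (2/13)·285 = 81 and ps = 58.5 + (1/6)·285 = 106.
Government outlay = subsidy × quantity = 25 × 285 = 7125.

Government cost = $7125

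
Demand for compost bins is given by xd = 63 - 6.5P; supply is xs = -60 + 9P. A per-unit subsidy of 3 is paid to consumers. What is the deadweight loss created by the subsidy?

Deadweight loss = 1053/62

Pre-subsidy: 63 - 6.5P = -60 + 9P gives P* = 246/31, x* = 354/31.
With the rebate, buyers effectively pay Pb = Ps − 3, where Ps is the price sellers receive.
Demand in terms of Ps becomes xd = 63 − 6.5(Ps − 3) = 82.5 - 6.5Ps. Setting this equal to supply: 82.5 - 6.5Ps = -60 + 9Ps, so Ps = 285/31.
Buyers pay Pb = 285/31 − 3 = 192/31; x' = -60 + 9·(285/31) = 705/31.
The subsidy expands output by 705/31 − 354/31 = 351/31 past the efficient level; on those units the gap between marginal cost and willingness to pay runs from 0 up to 3.
DWL = ½ × 3 × 351/31 = 1053/62.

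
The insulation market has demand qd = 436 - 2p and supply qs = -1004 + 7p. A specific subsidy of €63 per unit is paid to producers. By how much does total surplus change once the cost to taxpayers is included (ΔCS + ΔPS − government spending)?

Pre-subsidy: 436 - 2p = -1004 + 7p gives p* = 160, q* = 116.
With the subsidy, sellers receive ps = pb + 63 for each unit, where pb is the price buyers pay.
Supply in terms of pb becomes qs = -1004 + 7(pb + 63) = -563 + 7pb. Setting this equal to demand: 436 - 2pb = -563 + 7pb, so pb = 111.
Sellers receive ps = 111 + 63 = 174; q' = 436 − 2·111 = 214.
ΔCS = ½(116 + 214)(160 − 111) = 8085; ΔPS = ½(116 + 214)(174 − 160) = 2310.
Government spending = 63 × 214 = 13482.
Net change = 8085 + 2310 − 13482 = -3087. The loss equals the DWL triangle ½·63·98.

Net change in total surplus = -€3087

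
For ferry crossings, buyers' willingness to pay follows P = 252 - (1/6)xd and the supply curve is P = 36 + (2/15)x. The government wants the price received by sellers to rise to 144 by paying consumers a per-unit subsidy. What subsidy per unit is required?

Required subsidy s = 27 per unit

At a seller price of 144, quantity supplied is -270 + 7.5·144 = 810.
Buyers absorb 810 only when they pay Pb = 252 − (1/6)·810 = 117.
s = Ps − Pb = 144 − 117 = 27.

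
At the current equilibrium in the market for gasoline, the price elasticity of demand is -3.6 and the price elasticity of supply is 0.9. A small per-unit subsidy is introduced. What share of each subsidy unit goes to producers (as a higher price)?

For a small subsidy around the equilibrium, the benefit split depends on the relative slopes, which at a point are proportional to the elasticities.
Buyer share = εs/(εs + |εd|) = 0.9/(0.9 + 3.6) = 0.2; seller share = |εd|/(εs + |εd|) = 0.8.
So producers capture 0.8 of the subsidy.

Producer share = 0.8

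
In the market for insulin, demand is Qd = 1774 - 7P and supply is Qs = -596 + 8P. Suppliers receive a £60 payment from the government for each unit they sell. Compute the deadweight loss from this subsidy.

Pre-subsidy: 1774 - 7P = -596 + 8P gives P* = 158, Q* = 668.
With the subsidy, sellers receive Ps = Pb + 60 for each unit, where Pb is the price buyers pay.
Supply in terms of Pb becomes Qs = -596 + 8(Pb + 60) = -116 + 8Pb. Setting this equal to demand: 1774 - 7Pb = -116 + 8Pb, so Pb = 126.
Sellers receive Ps = 126 + 60 = 186; Q' = 1774 − 7·126 = 892.
The subsidy expands output by 892 − 668 = 224 past the efficient level; on those units the gap between marginal cost and willingness to pay runs from 0 up to 60.
DWL = ½ × 60 × 224 = 6720.

Deadweight loss = £6720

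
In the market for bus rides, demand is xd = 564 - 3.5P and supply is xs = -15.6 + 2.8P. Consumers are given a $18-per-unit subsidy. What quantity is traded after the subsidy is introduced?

x' = 270

Pre-subsidy: 564 - 3.5P = -15.6 + 2.8P gives P* = 92, x* = 242.
With the rebate, buyers effectively pay Pb = Ps − 18, where Ps is the price sellers receive.
Demand in terms of Ps becomes xd = 564 − 3.5(Ps − 18) = 627 - 3.5Ps. Setting this equal to supply: 627 - 3.5Ps = -15.6 + 2.8Ps, so Ps = 102.
Buyers pay Pb = 102 − 18 = 84; x' = -15.6 + 2.8·102 = 270.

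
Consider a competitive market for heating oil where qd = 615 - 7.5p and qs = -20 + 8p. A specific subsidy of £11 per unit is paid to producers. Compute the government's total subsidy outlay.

Government cost = 119460/31

Pre-subsidy: 615 - 7.5p = -20 + 8p gives p* = 1270/31, q* = 9540/31.
With the subsidy, sellers receive ps = pb + 11 for each unit, where pb is the price buyers pay.
Supply in terms of pb becomes qs = -20 + 8(pb + 11) = 68 + 8pb. Setting this equal to demand: 615 - 7.5pb = 68 + 8pb, so pb = 1094/31.
Sellers receive ps = 1094/31 + 11 = 1435/31; q' = 615 − 7.5·(1094/31) = 10860/31.
Government outlay = subsidy × quantity = 11 × 10860/31 = 119460/31.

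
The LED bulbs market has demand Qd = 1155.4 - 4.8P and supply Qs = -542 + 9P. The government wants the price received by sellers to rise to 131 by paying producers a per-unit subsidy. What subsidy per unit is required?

At a seller price of 131, quantity supplied is -542 + 9·131 = 637.
Buyers absorb 637 only when they pay Pb with 1155.4 − 4.8·Pb = 637, i.e. Pb = 108.
s = Ps − Pb = 131 − 108 = 23.

Required subsidy s = 23 per unit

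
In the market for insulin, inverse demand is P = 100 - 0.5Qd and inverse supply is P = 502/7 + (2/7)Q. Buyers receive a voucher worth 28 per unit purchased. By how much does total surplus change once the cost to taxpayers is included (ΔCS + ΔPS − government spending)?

Net change in total surplus = -5488/11

Pre-subsidy: 100 - 0.5Q = 502/7 + (2/7)Q gives Q* = 36 and P* = 82.
With the rebate, buyers effectively pay Pb = Ps − 28, where Ps is the price sellers receive.
On the curves, Pb = 100 - 0.5Q and Ps = 502/7 + (2/7)Q; the wedge Ps − Pb = 28 gives 502/7 + (2/7)Q − (100 - 0.5Q) = 28, so Q' = 788/11.
Then Pb = 100 − 0.5·(788/11) = 706/11 and Ps = 502/7 + (2/7)·(788/11) = 1014/11.
ΔCS = ½(36 + 788/11)(82 − 706/11) = 116032/121; ΔPS = ½(36 + 788/11)(1014/11 − 82) = 66304/121.
Government spending = 28 × 788/11 = 22064/11.
Net change = 116032/121 + 66304/121 − 22064/11 = -5488/11. The loss equals the DWL triangle ½·28·392/11.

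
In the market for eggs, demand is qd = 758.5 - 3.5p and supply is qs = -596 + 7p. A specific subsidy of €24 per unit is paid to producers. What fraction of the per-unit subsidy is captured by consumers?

Consumer share = 2/3

Pre-subsidy: 758.5 - 3.5p = -596 + 7p gives p* = 129, q* = 307.
With the subsidy, sellers receive ps = pb + 24 for each unit, where pb is the price buyers pay.
Supply in terms of pb becomes qs = -596 + 7(pb + 24) = -428 + 7pb. Setting this equal to demand: 758.5 - 3.5pb = -428 + 7pb, so pb = 113.
Sellers receive ps = 113 + 24 = 137; q' = 758.5 − 3.5·113 = 363.
Buyers' price falls by p* − pb = 129 − 113 = 16; sellers' price rises by ps − p* = 137 − 129 = 8.
So consumers capture 16/24 = 2/3 of each unit of subsidy.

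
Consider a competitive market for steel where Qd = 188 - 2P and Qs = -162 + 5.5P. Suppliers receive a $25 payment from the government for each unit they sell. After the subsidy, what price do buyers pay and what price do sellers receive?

Pre-subsidy: 188 - 2P = -162 + 5.5P gives P* = 140/3, Q* = 284/3.
With the subsidy, sellers receive Ps = Pb + 25 for each unit, where Pb is the price buyers pay.
Supply in terms of Pb becomes Qs = -162 + 5.5(Pb + 25) = -24.5 + 5.5Pb. Setting this equal to demand: 188 - 2Pb = -24.5 + 5.5Pb, so Pb = 85/3.
Sellers receive Ps = 85/3 + 25 = 160/3; Q' = 188 − 2·(85/3) = 394/3.

Buyers pay 85/3; sellers receive 160/3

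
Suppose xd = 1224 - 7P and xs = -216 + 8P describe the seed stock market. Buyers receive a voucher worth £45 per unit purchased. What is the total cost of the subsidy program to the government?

Pre-subsidy: 1224 - 7P = -216 + 8P gives P* = 96, x* = 552.
With the rebate, buyers effectively pay Pb = Ps − 45, where Ps is the price sellers receive.
Demand in terms of Ps becomes xd = 1224 − 7(Ps − 45) = 1539 - 7Ps. Setting this equal to supply: 1539 - 7Ps = -216 + 8Ps, so Ps = 117.
Buyers pay Pb = 117 − 45 = 72; x' = -216 + 8·117 = 720.
Government outlay = subsidy × quantity = 45 × 720 = 32400.

Government cost = £32400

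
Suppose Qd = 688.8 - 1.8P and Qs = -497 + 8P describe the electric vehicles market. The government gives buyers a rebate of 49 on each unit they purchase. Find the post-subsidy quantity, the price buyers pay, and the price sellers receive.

Q' = 543; buyers pay 81; sellers receive 130

Pre-subsidy: 688.8 - 1.8P = -497 + 8P gives P* = 121, Q* = 471.
With the rebate, buyers effectively pay Pb = Ps − 49, where Ps is the price sellers receive.
Demand in terms of Ps becomes Qd = 688.8 − 1.8(Ps − 49) = 777 - 1.8Ps. Setting this equal to supply: 777 - 1.8Ps = -497 + 8Ps, so Ps = 130.
Buyers pay Pb = 130 − 49 = 81; Q' = -497 + 8·130 = 543.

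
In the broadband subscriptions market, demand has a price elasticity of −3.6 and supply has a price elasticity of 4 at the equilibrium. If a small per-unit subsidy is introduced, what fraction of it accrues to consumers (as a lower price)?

For a small subsidy around the equilibrium, the benefit split depends on the relative slopes, which at a point are proportional to the elasticities.
Buyer share = εs/(εs + |εd|) = 4/(4 + 3.6) = 10/19; seller share = |εd|/(εs + |εd|) = 9/19.

Consumer share = 10/19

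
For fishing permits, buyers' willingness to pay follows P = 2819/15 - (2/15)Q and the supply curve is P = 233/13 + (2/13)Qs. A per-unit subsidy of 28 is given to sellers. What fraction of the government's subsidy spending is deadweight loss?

Pre-subsidy: 2819/15 - (2/15)Q = 233/13 + (2/13)Q gives Q* = 592 and P* = 109.
With the subsidy, sellers receive Ps = Pb + 28 for each unit, where Pb is the price buyers pay.
On the curves, Pb = 2819/15 - (2/15)Q and Ps = 233/13 + (2/13)Q; the wedge Ps − Pb = 28 gives 233/13 + (2/13)Q − (2819/15 - (2/15)Q) = 28, so Q' = 689.5.
Then Pb = 2819/15 − (2/15)·689.5 = 96 and Ps = 233/13 + (2/13)·689.5 = 124.
ΔCS = ½(592 + 689.5)(109 − 96) = 8329.75; ΔPS = ½(592 + 689.5)(124 − 109) = 9611.25.
Government spending = 28 × 689.5 = 19306.
DWL = ½ × 28 × (689.5 − 592) = 1365; fraction = 1365 / 19306 = 195/2758.

DWL / government spending = 195/2758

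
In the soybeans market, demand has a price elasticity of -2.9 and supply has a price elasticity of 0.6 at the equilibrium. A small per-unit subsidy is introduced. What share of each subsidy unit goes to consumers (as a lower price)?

Consumer share = 6/35

For a small subsidy around the equilibrium, the benefit split depends on the relative slopes, which at a point are proportional to the elasticities.
Buyer share = εs/(εs + |εd|) = 0.6/(0.6 + 2.9) = 6/35; seller share = |εd|/(εs + |εd|) = 29/35.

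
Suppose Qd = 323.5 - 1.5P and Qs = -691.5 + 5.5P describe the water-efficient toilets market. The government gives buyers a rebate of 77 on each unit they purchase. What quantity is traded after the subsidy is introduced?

Pre-subsidy: 323.5 - 1.5P = -691.5 + 5.5P gives P* = 145, Q* = 106.
With the rebate, buyers effectively pay Pb = Ps − 77, where Ps is the price sellers receive.
Demand in terms of Ps becomes Qd = 323.5 − 1.5(Ps − 77) = 439 - 1.5Ps. Setting this equal to supply: 439 - 1.5Ps = -691.5 + 5.5Ps, so Ps = 161.5.
Buyers pay Pb = 161.5 − 77 = 84.5; Q' = -691.5 + 5.5·161.5 = 196.75.

Q' = 196.75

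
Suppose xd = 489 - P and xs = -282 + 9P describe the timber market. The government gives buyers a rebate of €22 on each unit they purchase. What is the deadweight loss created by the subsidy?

Deadweight loss = €217.8

Pre-subsidy: 489 - P = -282 + 9P gives P* = 77.1, x* = 411.9.
With the rebate, buyers effectively pay Pb = Ps − 22, where Ps is the price sellers receive.
Demand in terms of Ps becomes xd = 489 − 1(Ps − 22) = 511 - Ps. Setting this equal to supply: 511 - Ps = -282 + 9Ps, so Ps = 79.3.
Buyers pay Pb = 79.3 − 22 = 57.3; x' = -282 + 9·79.3 = 431.7.
The subsidy expands output by 431.7 − 411.9 = 19.8 past the efficient level; on those units the gap between marginal cost and willingness to pay runs from 0 up to 22.
DWL = ½ × 22 × 19.8 = 217.8.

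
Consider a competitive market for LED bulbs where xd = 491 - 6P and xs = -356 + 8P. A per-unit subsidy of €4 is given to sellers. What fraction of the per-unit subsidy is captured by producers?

Producer share = 3/7

Pre-subsidy: 491 - 6P = -356 + 8P gives P* = 60.5, x* = 128.
With the subsidy, sellers receive Ps = Pb + 4 for each unit, where Pb is the price buyers pay.
Supply in terms of Pb becomes xs = -356 + 8(Pb + 4) = -324 + 8Pb. Setting this equal to demand: 491 - 6Pb = -324 + 8Pb, so Pb = 815/14.
Sellers receive Ps = 815/14 + 4 = 871/14; x' = 491 − 6·(815/14) = 992/7.
Buyers' price falls by P* − Pb = 60.5 − 815/14 = 16/7; sellers' price rises by Ps − P* = 871/14 − 60.5 = 12/7.
So producers capture (12/7)/4 = 3/7 of each unit of subsidy.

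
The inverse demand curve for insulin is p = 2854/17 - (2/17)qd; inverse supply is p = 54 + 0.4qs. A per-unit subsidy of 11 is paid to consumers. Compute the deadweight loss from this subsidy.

Pre-subsidy: 2854/17 - (2/17)q = 54 + 0.4q gives q* = 220 and p* = 142.
With the rebate, buyers effectively pay pb = ps − 11, where ps is the price sellers receive.
On the curves, pb = 2854/17 - (2/17)q and ps = 54 + 0.4q; the wedge ps − pb = 11 gives 54 + 0.4q − (2854/17 - (2/17)q) = 11, so q' = 241.25.
Then pb = 2854/17 − (2/17)·241.25 = 139.5 and ps = 54 + 0.4·241.25 = 150.5.
The subsidy expands output by 241.25 − 220 = 21.25 past the efficient level; on those units the gap between marginal cost and willingness to pay runs from 0 up to 11.
DWL = ½ × 11 × 21.25 = 116.875.

Deadweight loss = 116.875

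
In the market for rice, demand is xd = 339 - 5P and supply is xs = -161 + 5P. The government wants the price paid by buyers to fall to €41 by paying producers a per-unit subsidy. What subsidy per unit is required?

Required subsidy s = €18 per unit

At a buyer price of 41, quantity demanded is 339 − 5·41 = 134.
Sellers supply 134 only when they receive Ps with -161 + 5·Ps = 134, i.e. Ps = 59.
s = Ps − Pb = 59 − 41 = 18.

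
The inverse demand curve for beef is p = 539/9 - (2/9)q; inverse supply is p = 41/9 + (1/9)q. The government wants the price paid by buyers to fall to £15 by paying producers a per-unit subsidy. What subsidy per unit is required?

Required subsidy s = £12 per unit

At a buyer price of 15, quantity demanded is 269.5 − 4.5·15 = 202.
Sellers supply 202 only when they receive ps = 41/9 + (1/9)·202 = 27.
s = ps − pb = 27 − 15 = 12.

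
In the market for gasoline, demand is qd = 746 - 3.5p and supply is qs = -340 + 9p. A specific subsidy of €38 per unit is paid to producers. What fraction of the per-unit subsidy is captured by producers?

Producer share = 0.28

Pre-subsidy: 746 - 3.5p = -340 + 9p gives p* = 86.88, q* = 441.92.
With the subsidy, sellers receive ps = pb + 38 for each unit, where pb is the price buyers pay.
Supply in terms of pb becomes qs = -340 + 9(pb + 38) = 2 + 9pb. Setting this equal to demand: 746 - 3.5pb = 2 + 9pb, so pb = 59.52.
Sellers receive ps = 59.52 + 38 = 97.52; q' = 746 − 3.5·59.52 = 537.68.
Buyers' price falls by p* − pb = 86.88 − 59.52 = 27.36; sellers' price rises by ps − p* = 97.52 − 86.88 = 10.64.
So producers capture 10.64/38 = 0.28 of each unit of subsidy.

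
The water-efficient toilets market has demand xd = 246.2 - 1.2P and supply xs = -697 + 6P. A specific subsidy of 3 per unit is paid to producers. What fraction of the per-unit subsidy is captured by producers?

Pre-subsidy: 246.2 - 1.2P = -697 + 6P gives P* = 131, x* = 89.
With the subsidy, sellers receive Ps = Pb + 3 for each unit, where Pb is the price buyers pay.
Supply in terms of Pb becomes xs = -697 + 6(Pb + 3) = -679 + 6Pb. Setting this equal to demand: 246.2 - 1.2Pb = -679 + 6Pb, so Pb = 128.5.
Sellers receive Ps = 128.5 + 3 = 131.5; x' = 246.2 − 1.2·128.5 = 92.
Buyers' price falls by P* − Pb = 131 − 128.5 = 2.5; sellers' price rises by Ps − P* = 131.5 − 131 = 0.5.
So producers capture 0.5/3 = 1/6 of each unit of subsidy.

Producer share = 1/6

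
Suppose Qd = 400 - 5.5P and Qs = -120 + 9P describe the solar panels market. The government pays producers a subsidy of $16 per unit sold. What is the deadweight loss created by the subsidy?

Deadweight loss = 12672/29

Pre-subsidy: 400 - 5.5P = -120 + 9P gives P* = 1040/29, Q* = 5880/29.
With the subsidy, sellers receive Ps = Pb + 16 for each unit, where Pb is the price buyers pay.
Supply in terms of Pb becomes Qs = -120 + 9(Pb + 16) = 24 + 9Pb. Setting this equal to demand: 400 - 5.5Pb = 24 + 9Pb, so Pb = 752/29.
Sellers receive Ps = 752/29 + 16 = 1216/29; Q' = 400 − 5.5·(752/29) = 7464/29.
The subsidy expands output by 7464/29 − 5880/29 = 1584/29 past the efficient level; on those units the gap between marginal cost and willingness to pay runs from 0 up to 16.
DWL = ½ × 16 × 1584/29 = 12672/29.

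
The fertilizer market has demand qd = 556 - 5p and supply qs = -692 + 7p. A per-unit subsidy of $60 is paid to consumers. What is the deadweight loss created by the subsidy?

Pre-subsidy: 556 - 5p = -692 + 7p gives p* = 104, q* = 36.
With the rebate, buyers effectively pay pb = ps − 60, where ps is the price sellers receive.
Demand in terms of ps becomes qd = 556 − 5(ps − 60) = 856 - 5ps. Setting this equal to supply: 856 - 5ps = -692 + 7ps, so ps = 129.
Buyers pay pb = 129 − 60 = 69; q' = -692 + 7·129 = 211.
The subsidy expands output by 211 − 36 = 175 past the efficient level; on those units the gap between marginal cost and willingness to pay runs from 0 up to 60.
DWL = ½ × 60 × 175 = 5250.

Deadweight loss = $5250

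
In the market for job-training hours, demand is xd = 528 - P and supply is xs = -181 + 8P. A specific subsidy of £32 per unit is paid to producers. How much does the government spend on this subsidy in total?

Government cost = 45856/3

Pre-subsidy: 528 - P = -181 + 8P gives P* = 709/9, x* = 4043/9.
With the subsidy, sellers receive Ps = Pb + 32 for each unit, where Pb is the price buyers pay.
Supply in terms of Pb becomes xs = -181 + 8(Pb + 32) = 75 + 8Pb. Setting this equal to demand: 528 - Pb = 75 + 8Pb, so Pb = 151/3.
Sellers receive Ps = 151/3 + 32 = 247/3; x' = 528 − 1·(151/3) = 1433/3.
Government outlay = subsidy × quantity = 32 × 1433/3 = 45856/3.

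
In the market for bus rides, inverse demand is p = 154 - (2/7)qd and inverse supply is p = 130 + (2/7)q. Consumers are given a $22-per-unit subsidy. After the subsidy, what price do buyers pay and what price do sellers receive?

Buyers pay $131; sellers receive $153

Pre-subsidy: 154 - (2/7)q = 130 + (2/7)q gives q* = 42 and p* = 142.
With the rebate, buyers effectively pay pb = ps − 22, where ps is the price sellers receive.
On the curves, pb = 154 - (2/7)q and ps = 130 + (2/7)q; the wedge ps − pb = 22 gives 130 + (2/7)q − (154 - (2/7)q) = 22, so q' = 80.5.
Then pb = 154 − (2/7)·80.5 = 131 and ps = 130 + (2/7)·80.5 = 153.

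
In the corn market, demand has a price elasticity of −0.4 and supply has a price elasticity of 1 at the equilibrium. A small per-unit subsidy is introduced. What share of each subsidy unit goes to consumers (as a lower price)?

Consumer share = 5/7

For a small subsidy around the equilibrium, the benefit split depends on the relative slopes, which at a point are proportional to the elasticities.
Buyer share = εs/(εs + |εd|) = 1/(1 + 0.4) = 5/7; seller share = |εd|/(εs + |εd|) = 2/7.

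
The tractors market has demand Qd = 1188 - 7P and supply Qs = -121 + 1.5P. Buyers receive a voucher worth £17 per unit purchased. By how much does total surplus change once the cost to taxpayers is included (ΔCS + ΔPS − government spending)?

Net change in total surplus = -£178.5

Pre-subsidy: 1188 - 7P = -121 + 1.5P gives P* = 154, Q* = 110.
With the rebate, buyers effectively pay Pb = Ps − 17, where Ps is the price sellers receive.
Demand in terms of Ps becomes Qd = 1188 − 7(Ps − 17) = 1307 - 7Ps. Setting this equal to supply: 1307 - 7Ps = -121 + 1.5Ps, so Ps = 168.
Buyers pay Pb = 168 − 17 = 151; Q' = -121 + 1.5·168 = 131.
ΔCS = ½(110 + 131)(154 − 151) = 361.5; ΔPS = ½(110 + 131)(168 − 154) = 1687.
Government spending = 17 × 131 = 2227.
Net change = 361.5 + 1687 − 2227 = -178.5. The loss equals the DWL triangle ½·17·21.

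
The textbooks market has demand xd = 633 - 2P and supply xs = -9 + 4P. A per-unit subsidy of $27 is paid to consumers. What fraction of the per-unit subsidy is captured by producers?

Pre-subsidy: 633 - 2P = -9 + 4P gives P* = 107, x* = 419.
With the rebate, buyers effectively pay Pb = Ps − 27, where Ps is the price sellers receive.
Demand in terms of Ps becomes xd = 633 − 2(Ps − 27) = 687 - 2Ps. Setting this equal to supply: 687 - 2Ps = -9 + 4Ps, so Ps = 116.
Buyers pay Pb = 116 − 27 = 89; x' = -9 + 4·116 = 455.
Buyers' price falls by P* − Pb = 107 − 89 = 18; sellers' price rises by Ps − P* = 116 − 107 = 9.
So producers capture 9/27 = 1/3 of each unit of subsidy.

Producer share = 1/3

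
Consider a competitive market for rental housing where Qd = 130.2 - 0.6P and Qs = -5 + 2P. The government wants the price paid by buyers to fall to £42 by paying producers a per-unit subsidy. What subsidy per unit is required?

Required subsidy s = £13 per unit

At a buyer price of 42, quantity demanded is 130.2 − 0.6·42 = 105.
Sellers supply 105 only when they receive Ps with -5 + 2·Ps = 105, i.e. Ps = 55.
s = Ps − Pb = 55 − 42 = 13.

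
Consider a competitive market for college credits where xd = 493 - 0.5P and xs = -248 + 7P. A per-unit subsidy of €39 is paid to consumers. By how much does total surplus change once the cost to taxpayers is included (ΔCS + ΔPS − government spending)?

Pre-subsidy: 493 - 0.5P = -248 + 7P gives P* = 98.8, x* = 443.6.
With the rebate, buyers effectively pay Pb = Ps − 39, where Ps is the price sellers receive.
Demand in terms of Ps becomes xd = 493 − 0.5(Ps − 39) = 512.5 - 0.5Ps. Setting this equal to supply: 512.5 - 0.5Ps = -248 + 7Ps, so Ps = 101.4.
Buyers pay Pb = 101.4 − 39 = 62.4; x' = -248 + 7·101.4 = 461.8.
ΔCS = ½(443.6 + 461.8)(98.8 − 62.4) = 16478.28; ΔPS = ½(443.6 + 461.8)(101.4 − 98.8) = 1177.02.
Government spending = 39 × 461.8 = 18010.2.
Net change = 16478.28 + 1177.02 − 18010.2 = -354.9. The loss equals the DWL triangle ½·39·18.2.

Net change in total surplus = -€354.9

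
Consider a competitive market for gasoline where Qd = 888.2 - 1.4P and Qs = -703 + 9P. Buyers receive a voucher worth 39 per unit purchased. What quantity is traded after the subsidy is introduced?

Pre-subsidy: 888.2 - 1.4P = -703 + 9P gives P* = 153, Q* = 674.
With the rebate, buyers effectively pay Pb = Ps − 39, where Ps is the price sellers receive.
Demand in terms of Ps becomes Qd = 888.2 − 1.4(Ps − 39) = 942.8 - 1.4Ps. Setting this equal to supply: 942.8 - 1.4Ps = -703 + 9Ps, so Ps = 158.25.
Buyers pay Pb = 158.25 − 39 = 119.25; Q' = -703 + 9·158.25 = 721.25.

Q' = 721.25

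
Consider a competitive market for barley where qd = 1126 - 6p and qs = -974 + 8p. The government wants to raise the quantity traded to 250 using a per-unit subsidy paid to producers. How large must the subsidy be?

At q = 250, invert demand for the buyer price: pb = (1126 − 250)/6 = 146; invert supply for the seller price: ps = (250 − (-974))/8 = 153.
The subsidy must fill the gap: s = ps − pb = 153 − 146 = 7.

Required subsidy s = 7 per unit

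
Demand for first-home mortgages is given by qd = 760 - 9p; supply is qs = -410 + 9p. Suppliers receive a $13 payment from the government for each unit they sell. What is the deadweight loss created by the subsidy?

Pre-subsidy: 760 - 9p = -410 + 9p gives p* = 65, q* = 175.
With the subsidy, sellers receive ps = pb + 13 for each unit, where pb is the price buyers pay.
Supply in terms of pb becomes qs = -410 + 9(pb + 13) = -293 + 9pb. Setting this equal to demand: 760 - 9pb = -293 + 9pb, so pb = 58.5.
Sellers receive ps = 58.5 + 13 = 71.5; q' = 760 − 9·58.5 = 233.5.
The subsidy expands output by 233.5 − 175 = 58.5 past the efficient level; on those units the gap between marginal cost and willingness to pay runs from 0 up to 13.
DWL = ½ × 13 × 58.5 = 380.25.

Deadweight loss = $380.25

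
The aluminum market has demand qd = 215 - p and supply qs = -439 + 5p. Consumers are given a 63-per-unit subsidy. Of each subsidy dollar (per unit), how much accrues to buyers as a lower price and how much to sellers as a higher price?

Buyers gain 52.5 per unit; sellers gain 10.5 per unit

Pre-subsidy: 215 - p = -439 + 5p gives p* = 109, q* = 106.
With the rebate, buyers effectively pay pb = ps − 63, where ps is the price sellers receive.
Demand in terms of ps becomes qd = 215 − 1(ps − 63) = 278 - ps. Setting this equal to supply: 278 - ps = -439 + 5ps, so ps = 119.5.
Buyers pay pb = 119.5 − 63 = 56.5; q' = -439 + 5·119.5 = 158.5.
Buyers' price falls by p* − pb = 109 − 56.5 = 52.5; sellers' price rises by ps − p* = 119.5 − 109 = 10.5.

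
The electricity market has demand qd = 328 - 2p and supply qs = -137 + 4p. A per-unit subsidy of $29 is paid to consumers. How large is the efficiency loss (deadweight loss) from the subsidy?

Pre-subsidy: 328 - 2p = -137 + 4p gives p* = 77.5, q* = 173.
With the rebate, buyers effectively pay pb = ps − 29, where ps is the price sellers receive.
Demand in terms of ps becomes qd = 328 − 2(ps − 29) = 386 - 2ps. Setting this equal to supply: 386 - 2ps = -137 + 4ps, so ps = 523/6.
Buyers pay pb = 523/6 − 29 = 349/6; q' = -137 + 4·(523/6) = 635/3.
The subsidy expands output by 635/3 − 173 = 116/3 past the efficient level; on those units the gap between marginal cost and willingness to pay runs from 0 up to 29.
DWL = ½ × 29 × 116/3 = 1682/3.

Deadweight loss = 1682/3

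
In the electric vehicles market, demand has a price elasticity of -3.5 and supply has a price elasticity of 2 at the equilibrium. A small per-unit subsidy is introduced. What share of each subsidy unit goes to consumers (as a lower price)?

For a small subsidy around the equilibrium, the benefit split depends on the relative slopes, which at a point are proportional to the elasticities.
Buyer share = εs/(εs + |εd|) = 2/(2 + 3.5) = 4/11; seller share = |εd|/(εs + |εd|) = 7/11.

Consumer share = 4/11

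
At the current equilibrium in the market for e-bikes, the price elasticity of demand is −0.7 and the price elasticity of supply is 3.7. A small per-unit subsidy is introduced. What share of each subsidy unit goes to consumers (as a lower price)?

For a small subsidy around the equilibrium, the benefit split depends on the relative slopes, which at a point are proportional to the elasticities.
Buyer share = εs/(εs + |εd|) = 3.7/(3.7 + 0.7) = 37/44; seller share = |εd|/(εs + |εd|) = 7/44.

Consumer share = 37/44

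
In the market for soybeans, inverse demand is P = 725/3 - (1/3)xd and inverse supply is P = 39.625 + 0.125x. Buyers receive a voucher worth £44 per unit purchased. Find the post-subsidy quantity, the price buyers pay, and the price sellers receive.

x' = 5905/11; buyers pay 690/11; sellers receive 1174/11

Pre-subsidy: 725/3 - (1/3)x = 39.625 + 0.125x gives x* = 4849/11 and P* = 1042/11.
With the rebate, buyers effectively pay Pb = Ps − 44, where Ps is the price sellers receive.
On the curves, Pb = 725/3 - (1/3)x and Ps = 39.625 + 0.125x; the wedge Ps − Pb = 44 gives 39.625 + 0.125x − (725/3 - (1/3)x) = 44, so x' = 5905/11.
Then Pb = 725/3 − (1/3)·(5905/11) = 690/11 and Ps = 39.625 + 0.125·(5905/11) = 1174/11.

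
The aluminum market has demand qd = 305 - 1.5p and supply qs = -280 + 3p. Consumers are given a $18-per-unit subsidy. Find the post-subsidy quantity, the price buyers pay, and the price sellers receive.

Pre-subsidy: 305 - 1.5p = -280 + 3p gives p* = 130, q* = 110.
With the rebate, buyers effectively pay pb = ps − 18, where ps is the price sellers receive.
Demand in terms of ps becomes qd = 305 − 1.5(ps − 18) = 332 - 1.5ps. Setting this equal to supply: 332 - 1.5ps = -280 + 3ps, so ps = 136.
Buyers pay pb = 136 − 18 = 118; q' = -280 + 3·136 = 128.

q' = 128; buyers pay $118; sellers receive $136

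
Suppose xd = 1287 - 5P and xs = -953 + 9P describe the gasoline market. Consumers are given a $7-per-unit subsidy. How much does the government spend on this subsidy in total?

Pre-subsidy: 1287 - 5P = -953 + 9P gives P* = 160, x* = 487.
With the rebate, buyers effectively pay Pb = Ps − 7, where Ps is the price sellers receive.
Demand in terms of Ps becomes xd = 1287 − 5(Ps − 7) = 1322 - 5Ps. Setting this equal to supply: 1322 - 5Ps = -953 + 9Ps, so Ps = 162.5.
Buyers pay Pb = 162.5 − 7 = 155.5; x' = -953 + 9·162.5 = 509.5.
Government outlay = subsidy × quantity = 7 × 509.5 = 3566.5.

Government cost = $3566.5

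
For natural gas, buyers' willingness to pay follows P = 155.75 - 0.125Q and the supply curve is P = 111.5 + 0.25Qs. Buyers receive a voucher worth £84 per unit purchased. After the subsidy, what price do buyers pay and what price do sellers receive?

Buyers pay £113; sellers receive £197

Pre-subsidy: 155.75 - 0.125Q = 111.5 + 0.25Q gives Q* = 118 and P* = 141.
With the rebate, buyers effectively pay Pb = Ps − 84, where Ps is the price sellers receive.
On the curves, Pb = 155.75 - 0.125Q and Ps = 111.5 + 0.25Q; the wedge Ps − Pb = 84 gives 111.5 + 0.25Q − (155.75 - 0.125Q) = 84, so Q' = 342.
Then Pb = 155.75 − 0.125·342 = 113 and Ps = 111.5 + 0.25·342 = 197.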